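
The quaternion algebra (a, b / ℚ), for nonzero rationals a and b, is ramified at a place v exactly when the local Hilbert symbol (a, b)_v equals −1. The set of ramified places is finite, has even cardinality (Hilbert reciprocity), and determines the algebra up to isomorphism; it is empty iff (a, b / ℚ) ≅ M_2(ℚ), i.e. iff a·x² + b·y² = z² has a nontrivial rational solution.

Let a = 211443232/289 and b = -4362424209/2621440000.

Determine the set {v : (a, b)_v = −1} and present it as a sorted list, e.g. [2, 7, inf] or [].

(a, b) ≡ (269698, -35409) mod (ℚ^×)²; places V = {2, 3, 5, 7, 11, 13, 17, 23, 29, 37, 41, ∞}.
(a,b)_3: α=0, u≡1; β=7, v≡2 (mod 3); (1|3)=+1, (2|3)=-1; sign (−1)^0·+1^7·-1^0 = +1.
(a,b)_∞: sgn(269698)=+, sgn(-35409)=−, so +1.
(a,b)_2: α=5, β=-22; u≡1, v≡7 (mod 8); ε(u)ε(v)=0·1, αω(v)=5·0, βω(u)=-22·0; sum ≡ 0  ⇒  +1.
(a,b)_11: α=1, u≡10; β=1, v≡5 (mod 11); (10|11)=-1, (5|11)=+1; sign (−1)^1·-1^1·+1^1 = +1.
(a,b)_13: α=1, u≡6; β=2, v≡12 (mod 13); (6|13)=-1, (12|13)=+1; sign (−1)^0·-1^2·+1^1 = +1.
(a,b)_37: α=0, u≡32; β=1, v≡23 (mod 37); (32|37)=-1, (23|37)=-1; sign (−1)^0·-1^1·-1^0 = -1.
(a,b)_17: α=-2, u≡3; β=0, v≡13 (mod 17); (3|17)=-1, (13|17)=+1; sign (−1)^0·-1^0·+1^-2 = +1.
(a,b)_29: α=0, u≡2; β=1, v≡8 (mod 29); (2|29)=-1, (8|29)=-1; sign (−1)^0·-1^1·-1^0 = -1.
(a,b)_41: α=1, u≡4; β=0, v≡19 (mod 41); (4|41)=+1, (19|41)=-1; sign (−1)^0·+1^0·-1^1 = -1.
(a,b)_23: α=1, u≡10; β=0, v≡7 (mod 23); (10|23)=-1, (7|23)=-1; sign (−1)^0·-1^0·-1^1 = -1.
(a,b)_5: α=0, u≡3; β=-4, v≡4 (mod 5); (3|5)=-1, (4|5)=+1; sign (−1)^0·-1^-4·+1^0 = +1.
(a,b)_7: α=2, u≡2; β=0, v≡1 (mod 7); (2|7)=+1, (1|7)=+1; sign (−1)^0·+1^0·+1^2 = +1.
(269698, -35409 / ℚ) ramifies at {23, 29, 37, 41}: a division algebra.

[23, 29, 37, 41]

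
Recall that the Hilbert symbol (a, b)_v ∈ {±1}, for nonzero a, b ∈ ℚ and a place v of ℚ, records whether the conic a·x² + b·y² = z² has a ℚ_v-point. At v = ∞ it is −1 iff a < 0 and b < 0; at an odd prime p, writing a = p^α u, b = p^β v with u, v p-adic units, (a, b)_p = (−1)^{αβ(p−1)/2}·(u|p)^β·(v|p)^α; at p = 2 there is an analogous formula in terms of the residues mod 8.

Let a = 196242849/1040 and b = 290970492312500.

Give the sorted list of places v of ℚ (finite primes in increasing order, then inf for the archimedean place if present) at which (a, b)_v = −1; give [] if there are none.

[5, 11, 13, 19]

Mod squares: a ≡ 13585, b ≡ 2717. Check v ∈ {∞, 2, 3, 5, 7, 11, 13, 17, 19}.
v=5: a=5^-1·(≡3), b=5^6·(≡3) mod 5; (3|5)=-1, (3|5)=-1; (−1)^{-1·6·2}·(-1)^6·(-1)^-1 = -1.
v=2: v_2(a)=-4, v_2(b)=2; units ≡ 1, 5 (mod 8); ε·ε+αω+βω = 0·0+-4·1+2·0 ≡ 0  ⇒  (a,b)_2 = +1.
v=3: a=3^2·(≡1), b=3^0·(≡2) mod 3; (1|3)=+1, (2|3)=-1; (−1)^{2·0·1}·(+1)^0·(-1)^2 = +1.
v=13: a=13^-1·(≡5), b=13^1·(≡1) mod 13; (5|13)=-1, (1|13)=+1; (−1)^{-1·1·6}·(-1)^1·(+1)^-1 = -1.
v=17: a=17^2·(≡9), b=17^2·(≡11) mod 17; (9|17)=+1, (11|17)=-1; (−1)^{2·2·8}·(+1)^2·(-1)^2 = +1.
v=19: a=19^3·(≡12), b=19^1·(≡18) mod 19; (12|19)=-1, (18|19)=-1; (−1)^{3·1·9}·(-1)^1·(-1)^3 = -1.
v=7: a=7^0·(≡3), b=7^2·(≡2) mod 7; (3|7)=-1, (2|7)=+1; (−1)^{0·2·3}·(-1)^2·(+1)^0 = +1.
v=∞: 13585 > 0 and 2717 > 0  ⇒  (a,b)_∞ = +1.
v=11: a=11^1·(≡5), b=11^3·(≡4) mod 11; (5|11)=+1, (4|11)=+1; (−1)^{1·3·5}·(+1)^3·(+1)^1 = -1.
(13585, 2717 / ℚ) ramifies at {5, 11, 13, 19}: a division algebra.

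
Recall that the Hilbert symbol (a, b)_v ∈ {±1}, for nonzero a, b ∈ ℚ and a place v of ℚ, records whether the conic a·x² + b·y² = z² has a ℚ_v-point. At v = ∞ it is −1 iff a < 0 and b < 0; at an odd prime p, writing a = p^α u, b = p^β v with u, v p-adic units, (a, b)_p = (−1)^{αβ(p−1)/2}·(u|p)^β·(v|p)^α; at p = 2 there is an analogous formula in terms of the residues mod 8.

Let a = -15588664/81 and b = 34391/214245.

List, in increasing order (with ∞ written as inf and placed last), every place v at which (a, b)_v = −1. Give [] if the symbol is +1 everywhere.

[2, 23]

Mod squares: a ≡ -79534, b ≡ 595. Check v ∈ {∞, 2, 3, 5, 7, 13, 17, 19, 23}.
v=3: a=3^-4·(≡2), b=3^-4·(≡1) mod 3; (2|3)=-1, (1|3)=+1; (−1)^{-4·-4·1}·(-1)^-4·(+1)^-4 = +1.
v=5: a=5^0·(≡1), b=5^-1·(≡4) mod 5; (1|5)=+1, (4|5)=+1; (−1)^{0·-1·2}·(+1)^-1·(+1)^0 = +1.
v=∞: -79534 < 0 and 595 > 0  ⇒  (a,b)_∞ = +1.
v=7: a=7^3·(≡6), b=7^1·(≡2) mod 7; (6|7)=-1, (2|7)=+1; (−1)^{3·1·3}·(-1)^1·(+1)^3 = +1.
v=23: a=23^1·(≡15), b=23^-2·(≡7) mod 23; (15|23)=-1, (7|23)=-1; (−1)^{1·-2·11}·(-1)^-2·(-1)^1 = -1.
v=2: v_2(a)=3, v_2(b)=0; units ≡ 1, 3 (mod 8); ε·ε+αω+βω = 0·1+3·1+0·0 ≡ 1  ⇒  (a,b)_2 = -1.
v=13: a=13^1·(≡6), b=13^0·(≡9) mod 13; (6|13)=-1, (9|13)=+1; (−1)^{1·0·6}·(-1)^0·(+1)^1 = +1.
v=17: a=17^0·(≡1), b=17^3·(≡13) mod 17; (1|17)=+1, (13|17)=+1; (−1)^{0·3·8}·(+1)^3·(+1)^0 = +1.
v=19: a=19^1·(≡8), b=19^0·(≡1) mod 19; (8|19)=-1, (1|19)=+1; (−1)^{1·0·9}·(-1)^0·(+1)^1 = +1.
|Ram(-79534, 595)| = 2, even; anisotropic at {2, 23}.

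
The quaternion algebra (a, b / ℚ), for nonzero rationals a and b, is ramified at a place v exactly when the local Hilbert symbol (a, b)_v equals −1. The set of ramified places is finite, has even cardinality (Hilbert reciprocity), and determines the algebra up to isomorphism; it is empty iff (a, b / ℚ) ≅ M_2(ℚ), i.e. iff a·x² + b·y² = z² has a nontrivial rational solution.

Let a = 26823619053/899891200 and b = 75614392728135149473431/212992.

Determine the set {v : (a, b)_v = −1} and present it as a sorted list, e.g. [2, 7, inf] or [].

(a, b) ≡ (6721, 97232707) mod (ℚ^×)²; places V = {2, 3, 5, 7, 11, 13, 17, 23, 37, 47, ∞}.
(a,b)_2: α=-14, β=-14; u≡1, v≡3 (mod 8); ε(u)ε(v)=0·1, αω(v)=-14·1, βω(u)=-14·0; sum ≡ 0  ⇒  +1.
(a,b)_37: α=0, u≡18; β=1, v≡13 (mod 37); (18|37)=-1, (13|37)=-1; sign (−1)^0·-1^1·-1^0 = -1.
(a,b)_17: α=0, u≡7; β=1, v≡14 (mod 17); (7|17)=-1, (14|17)=-1; sign (−1)^0·-1^1·-1^0 = -1.
(a,b)_13: α=-3, u≡4; β=-1, v≡7 (mod 13); (4|13)=+1, (7|13)=-1; sign (−1)^0·+1^-1·-1^-3 = -1.
(a,b)_3: α=2, u≡1; β=8, v≡1 (mod 3); (1|3)=+1, (1|3)=+1; sign (−1)^0·+1^8·+1^2 = +1.
(a,b)_11: α=1, u≡10; β=3, v≡1 (mod 11); (10|11)=-1, (1|11)=+1; sign (−1)^1·-1^3·+1^1 = +1.
(a,b)_5: α=-2, u≡1; β=0, v≡3 (mod 5); (1|5)=+1, (3|5)=-1; sign (−1)^0·+1^0·-1^-2 = +1.
(a,b)_7: α=8, u≡1; β=8, v≡6 (mod 7); (1|7)=+1, (6|7)=-1; sign (−1)^0·+1^8·-1^8 = +1.
(a,b)_23: α=0, u≡22; β=1, v≡17 (mod 23); (22|23)=-1, (17|23)=-1; sign (−1)^0·-1^1·-1^0 = -1.
(a,b)_∞: sgn(6721)=+, sgn(97232707)=+, so +1.
(a,b)_47: α=1, u≡17; β=3, v≡11 (mod 47); (17|47)=+1, (11|47)=-1; sign (−1)^1·+1^3·-1^1 = +1.
(6721, 97232707 / ℚ) ramifies at {13, 17, 23, 37}: a division algebra.

[13, 17, 23, 37]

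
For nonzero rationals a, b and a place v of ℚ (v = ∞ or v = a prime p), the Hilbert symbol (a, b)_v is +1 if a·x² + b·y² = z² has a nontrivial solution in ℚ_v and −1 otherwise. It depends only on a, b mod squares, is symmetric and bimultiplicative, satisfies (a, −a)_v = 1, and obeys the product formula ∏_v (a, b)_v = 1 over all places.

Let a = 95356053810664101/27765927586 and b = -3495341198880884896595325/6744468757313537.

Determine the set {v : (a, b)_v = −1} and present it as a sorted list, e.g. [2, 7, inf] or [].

[2, 19]

Mod squares: a ≡ 25194, b ≡ -2261. Check v ∈ {∞, 2, 3, 5, 7, 13, 17, 19, 41}.
v=17: a=17^-3·(≡10), b=17^-5·(≡14) mod 17; (10|17)=-1, (14|17)=-1; (−1)^{-3·-5·8}·(-1)^-5·(-1)^-3 = +1.
v=∞: 25194 > 0 and -2261 < 0  ⇒  (a,b)_∞ = +1.
v=41: a=41^-4·(≡10), b=41^-6·(≡12) mod 41; (10|41)=+1, (12|41)=-1; (−1)^{-4·-6·20}·(+1)^-6·(-1)^-4 = +1.
v=7: a=7^2·(≡1), b=7^1·(≡6) mod 7; (1|7)=+1, (6|7)=-1; (−1)^{2·1·3}·(+1)^1·(-1)^2 = +1.
v=3: a=3^17·(≡1), b=3^24·(≡1) mod 3; (1|3)=+1, (1|3)=+1; (−1)^{17·24·1}·(+1)^24·(+1)^17 = +1.
v=19: a=19^3·(≡8), b=19^5·(≡10) mod 19; (8|19)=-1, (10|19)=-1; (−1)^{3·5·9}·(-1)^5·(-1)^3 = -1.
v=5: a=5^0·(≡1), b=5^2·(≡1) mod 5; (1|5)=+1, (1|5)=+1; (−1)^{0·2·2}·(+1)^2·(+1)^0 = +1.
v=2: v_2(a)=-1, v_2(b)=0; units ≡ 5, 3 (mod 8); ε·ε+αω+βω = 0·1+-1·1+0·1 ≡ 1  ⇒  (a,b)_2 = -1.
v=13: a=13^3·(≡10), b=13^4·(≡9) mod 13; (10|13)=+1, (9|13)=+1; (−1)^{3·4·6}·(+1)^4·(+1)^3 = +1.
Ram(25194, -2261) = {2, 19}; no ℚ_2-point on the conic.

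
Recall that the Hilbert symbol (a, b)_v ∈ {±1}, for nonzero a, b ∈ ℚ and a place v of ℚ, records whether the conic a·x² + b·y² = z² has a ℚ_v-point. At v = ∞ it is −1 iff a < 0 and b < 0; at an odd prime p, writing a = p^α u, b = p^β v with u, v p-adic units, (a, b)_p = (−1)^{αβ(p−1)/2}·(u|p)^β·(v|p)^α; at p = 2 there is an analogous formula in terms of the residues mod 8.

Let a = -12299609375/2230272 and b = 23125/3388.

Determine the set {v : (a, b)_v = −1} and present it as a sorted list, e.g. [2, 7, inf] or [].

[2, 7]

Mod squares: a ≡ -46, b ≡ 259. Check v ∈ {∞, 2, 3, 5, 7, 11, 23, 37}.
v=7: a=7^0·(≡5), b=7^-1·(≡4) mod 7; (5|7)=-1, (4|7)=+1; (−1)^{0·-1·3}·(-1)^-1·(+1)^0 = -1.
v=∞: -46 < 0 and 259 > 0  ⇒  (a,b)_∞ = +1.
v=3: a=3^-2·(≡2), b=3^0·(≡1) mod 3; (2|3)=-1, (1|3)=+1; (−1)^{-2·0·1}·(-1)^0·(+1)^-2 = +1.
v=11: a=11^-2·(≡5), b=11^-2·(≡6) mod 11; (5|11)=+1, (6|11)=-1; (−1)^{-2·-2·5}·(+1)^-2·(-1)^-2 = +1.
v=37: a=37^2·(≡21), b=37^1·(≡28) mod 37; (21|37)=+1, (28|37)=+1; (−1)^{2·1·18}·(+1)^1·(+1)^2 = +1.
v=2: v_2(a)=-11, v_2(b)=-2; units ≡ 1, 3 (mod 8); ε·ε+αω+βω = 0·1+-11·1+-2·0 ≡ 1  ⇒  (a,b)_2 = -1.
v=23: a=23^1·(≡22), b=23^0·(≡8) mod 23; (22|23)=-1, (8|23)=+1; (−1)^{1·0·11}·(-1)^0·(+1)^1 = +1.
v=5: a=5^8·(≡4), b=5^4·(≡4) mod 5; (4|5)=+1, (4|5)=+1; (−1)^{8·4·2}·(+1)^4·(+1)^8 = +1.
|Ram(-46, 259)| = 2, even; anisotropic at {2, 7}.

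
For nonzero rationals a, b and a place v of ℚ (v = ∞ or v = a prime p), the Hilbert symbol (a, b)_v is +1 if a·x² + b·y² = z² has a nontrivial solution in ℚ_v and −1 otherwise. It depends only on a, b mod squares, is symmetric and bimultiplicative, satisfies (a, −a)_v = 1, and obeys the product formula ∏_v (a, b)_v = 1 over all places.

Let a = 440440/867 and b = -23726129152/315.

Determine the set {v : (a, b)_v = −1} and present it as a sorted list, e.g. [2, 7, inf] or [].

[7, 11, 13, 17]

Mod squares: a ≡ 2730, b ≡ -6545. Check v ∈ {∞, 2, 3, 5, 7, 11, 13, 17}.
v=5: a=5^1·(≡4), b=5^-1·(≡1) mod 5; (4|5)=+1, (1|5)=+1; (−1)^{1·-1·2}·(+1)^-1·(+1)^1 = +1.
v=17: a=17^-2·(≡7), b=17^1·(≡10) mod 17; (7|17)=-1, (10|17)=-1; (−1)^{-2·1·8}·(-1)^1·(-1)^-2 = -1.
v=2: v_2(a)=3, v_2(b)=20; units ≡ 5, 7 (mod 8); ε·ε+αω+βω = 0·1+3·0+20·1 ≡ 0  ⇒  (a,b)_2 = +1.
v=∞: 2730 > 0 and -6545 < 0  ⇒  (a,b)_∞ = +1.
v=13: a=13^1·(≡6), b=13^0·(≡5) mod 13; (6|13)=-1, (5|13)=-1; (−1)^{1·0·6}·(-1)^0·(-1)^1 = -1.
v=3: a=3^-1·(≡1), b=3^-2·(≡1) mod 3; (1|3)=+1, (1|3)=+1; (−1)^{-1·-2·1}·(+1)^-2·(+1)^-1 = +1.
v=7: a=7^1·(≡3), b=7^-1·(≡3) mod 7; (3|7)=-1, (3|7)=-1; (−1)^{1·-1·3}·(-1)^-1·(-1)^1 = -1.
v=11: a=11^2·(≡6), b=11^3·(≡7) mod 11; (6|11)=-1, (7|11)=-1; (−1)^{2·3·5}·(-1)^3·(-1)^2 = -1.
(2730, -6545 / ℚ) ramifies at {7, 11, 13, 17}: a division algebra.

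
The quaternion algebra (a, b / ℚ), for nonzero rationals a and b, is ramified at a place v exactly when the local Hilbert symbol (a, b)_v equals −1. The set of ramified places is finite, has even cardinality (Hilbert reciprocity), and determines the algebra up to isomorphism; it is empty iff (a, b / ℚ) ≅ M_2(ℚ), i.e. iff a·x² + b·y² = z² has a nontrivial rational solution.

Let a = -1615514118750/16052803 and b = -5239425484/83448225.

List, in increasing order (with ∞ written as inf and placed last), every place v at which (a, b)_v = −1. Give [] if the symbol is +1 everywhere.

[2, 19, 37, inf]

Mod squares: a ≡ -111370, b ≡ -19. Check v ∈ {∞, 2, 3, 5, 7, 13, 19, 23, 29, 37, 43, 47}.
v=7: a=7^1·(≡2), b=7^-2·(≡4) mod 7; (2|7)=+1, (4|7)=+1; (−1)^{1·-2·3}·(+1)^-2·(+1)^1 = +1.
v=23: a=23^0·(≡11), b=23^2·(≡3) mod 23; (11|23)=-1, (3|23)=+1; (−1)^{0·2·11}·(-1)^2·(+1)^0 = +1.
v=37: a=37^3·(≡31), b=37^0·(≡32) mod 37; (31|37)=-1, (32|37)=-1; (−1)^{3·0·18}·(-1)^0·(-1)^3 = -1.
v=43: a=43^-1·(≡42), b=43^0·(≡17) mod 43; (42|43)=-1, (17|43)=+1; (−1)^{-1·0·21}·(-1)^0·(+1)^-1 = +1.
v=29: a=29^0·(≡17), b=29^-2·(≡14) mod 29; (17|29)=-1, (14|29)=-1; (−1)^{0·-2·14}·(-1)^-2·(-1)^0 = +1.
v=47: a=47^-2·(≡43), b=47^0·(≡7) mod 47; (43|47)=-1, (7|47)=+1; (−1)^{-2·0·23}·(-1)^0·(+1)^-2 = +1.
v=5: a=5^5·(≡4), b=5^-2·(≡4) mod 5; (4|5)=+1, (4|5)=+1; (−1)^{5·-2·2}·(+1)^-2·(+1)^5 = +1.
v=19: a=19^0·(≡12), b=19^5·(≡15) mod 19; (12|19)=-1, (15|19)=-1; (−1)^{0·5·9}·(-1)^5·(-1)^0 = -1.
v=2: v_2(a)=1, v_2(b)=2; units ≡ 3, 5 (mod 8); ε·ε+αω+βω = 1·0+1·1+2·1 ≡ 1  ⇒  (a,b)_2 = -1.
v=13: a=13^-2·(≡3), b=13^0·(≡2) mod 13; (3|13)=+1, (2|13)=-1; (−1)^{-2·0·6}·(+1)^0·(-1)^-2 = +1.
v=∞: -111370 < 0 and -19 < 0  ⇒  (a,b)_∞ = -1.
v=3: a=3^6·(≡2), b=3^-4·(≡2) mod 3; (2|3)=-1, (2|3)=-1; (−1)^{6·-4·1}·(-1)^-4·(-1)^6 = +1.
Ram(-111370, -19) = {2, 19, 37, ∞}; no ℚ_2-point on the conic.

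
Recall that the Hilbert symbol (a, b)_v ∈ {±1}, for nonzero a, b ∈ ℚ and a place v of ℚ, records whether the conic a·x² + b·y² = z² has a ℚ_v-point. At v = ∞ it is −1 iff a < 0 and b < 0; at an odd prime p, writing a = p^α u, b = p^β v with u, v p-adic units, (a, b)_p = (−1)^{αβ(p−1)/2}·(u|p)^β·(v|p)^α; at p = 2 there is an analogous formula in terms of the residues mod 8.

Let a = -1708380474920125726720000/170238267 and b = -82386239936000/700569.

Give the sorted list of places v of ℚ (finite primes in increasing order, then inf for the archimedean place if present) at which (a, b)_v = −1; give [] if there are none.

Mod squares: a ≡ -51051, b ≡ -1190. Check v ∈ {∞, 2, 3, 5, 7, 11, 13, 17, 23, 31}.
v=3: a=3^-11·(≡2), b=3^-6·(≡1) mod 3; (2|3)=-1, (1|3)=+1; (−1)^{-11·-6·1}·(-1)^-6·(+1)^-11 = +1.
v=7: a=7^3·(≡1), b=7^1·(≡5) mod 7; (1|7)=+1, (5|7)=-1; (−1)^{3·1·3}·(+1)^1·(-1)^3 = +1.
v=11: a=11^3·(≡4), b=11^2·(≡5) mod 11; (4|11)=+1, (5|11)=+1; (−1)^{3·2·5}·(+1)^2·(+1)^3 = +1.
v=17: a=17^3·(≡11), b=17^1·(≡4) mod 17; (11|17)=-1, (4|17)=+1; (−1)^{3·1·8}·(-1)^1·(+1)^3 = -1.
v=∞: -51051 < 0 and -1190 < 0  ⇒  (a,b)_∞ = -1.
v=13: a=13^3·(≡9), b=13^2·(≡7) mod 13; (9|13)=+1, (7|13)=-1; (−1)^{3·2·6}·(+1)^2·(-1)^3 = -1.
v=31: a=31^-2·(≡30), b=31^-2·(≡14) mod 31; (30|31)=-1, (14|31)=+1; (−1)^{-2·-2·15}·(-1)^-2·(+1)^-2 = +1.
v=2: v_2(a)=20, v_2(b)=9; units ≡ 5, 5 (mod 8); ε·ε+αω+βω = 0·0+20·1+9·1 ≡ 1  ⇒  (a,b)_2 = -1.
v=23: a=23^2·(≡13), b=23^2·(≡6) mod 23; (13|23)=+1, (6|23)=+1; (−1)^{2·2·11}·(+1)^2·(+1)^2 = +1.
v=5: a=5^4·(≡4), b=5^3·(≡3) mod 5; (4|5)=+1, (3|5)=-1; (−1)^{4·3·2}·(+1)^3·(-1)^4 = +1.
(-51051, -1190 / ℚ) ramifies at {2, 13, 17, ∞}: a division algebra.

[2, 13, 17, inf]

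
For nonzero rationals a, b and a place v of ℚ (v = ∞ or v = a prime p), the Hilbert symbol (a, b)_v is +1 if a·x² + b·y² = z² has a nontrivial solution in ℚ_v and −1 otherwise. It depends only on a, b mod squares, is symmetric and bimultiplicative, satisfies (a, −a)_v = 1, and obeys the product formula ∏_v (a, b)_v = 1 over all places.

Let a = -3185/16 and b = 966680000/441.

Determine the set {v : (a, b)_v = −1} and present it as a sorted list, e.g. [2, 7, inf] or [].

(a, b) ≡ (-65, 143) mod (ℚ^×)²; places V = {2, 3, 5, 7, 11, 13, ∞}.
(a,b)_5: α=1, u≡3; β=4, v≡3 (mod 5); (3|5)=-1, (3|5)=-1; sign (−1)^0·-1^4·-1^1 = -1.
(a,b)_∞: sgn(-65)=−, sgn(143)=+, so +1.
(a,b)_7: α=2, u≡6; β=-2, v≡3 (mod 7); (6|7)=-1, (3|7)=-1; sign (−1)^0·-1^-2·-1^2 = +1.
(a,b)_13: α=1, u≡5; β=3, v≡11 (mod 13); (5|13)=-1, (11|13)=-1; sign (−1)^0·-1^3·-1^1 = +1.
(a,b)_11: α=0, u≡1; β=1, v≡10 (mod 11); (1|11)=+1, (10|11)=-1; sign (−1)^0·+1^1·-1^0 = +1.
(a,b)_3: α=0, u≡1; β=-2, v≡2 (mod 3); (1|3)=+1, (2|3)=-1; sign (−1)^0·+1^-2·-1^0 = +1.
(a,b)_2: α=-4, β=6; u≡7, v≡7 (mod 8); ε(u)ε(v)=1·1, αω(v)=-4·0, βω(u)=6·0; sum ≡ 1  ⇒  -1.
(-65, 143 / ℚ) ramifies at {2, 5}: a division algebra.

[2, 5]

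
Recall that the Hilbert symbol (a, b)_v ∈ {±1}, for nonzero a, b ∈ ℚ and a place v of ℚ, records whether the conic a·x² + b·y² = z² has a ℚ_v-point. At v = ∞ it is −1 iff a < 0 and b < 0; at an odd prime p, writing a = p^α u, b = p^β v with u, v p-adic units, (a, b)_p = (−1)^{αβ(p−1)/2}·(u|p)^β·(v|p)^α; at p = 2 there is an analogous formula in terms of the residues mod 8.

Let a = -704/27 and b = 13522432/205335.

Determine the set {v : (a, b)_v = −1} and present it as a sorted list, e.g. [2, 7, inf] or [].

[5, 11]

Mod squares: a ≡ -33, b ≡ 330. Check v ∈ {∞, 2, 3, 5, 7, 11, 13}.
v=13: a=13^0·(≡11), b=13^-2·(≡11) mod 13; (11|13)=-1, (11|13)=-1; (−1)^{0·-2·6}·(-1)^-2·(-1)^0 = +1.
v=∞: -33 < 0 and 330 > 0  ⇒  (a,b)_∞ = +1.
v=7: a=7^0·(≡4), b=7^4·(≡1) mod 7; (4|7)=+1, (1|7)=+1; (−1)^{0·4·3}·(+1)^4·(+1)^0 = +1.
v=2: v_2(a)=6, v_2(b)=9; units ≡ 7, 5 (mod 8); ε·ε+αω+βω = 1·0+6·1+9·0 ≡ 0  ⇒  (a,b)_2 = +1.
v=5: a=5^0·(≡3), b=5^-1·(≡1) mod 5; (3|5)=-1, (1|5)=+1; (−1)^{0·-1·2}·(-1)^-1·(+1)^0 = -1.
v=11: a=11^1·(≡7), b=11^1·(≡2) mod 11; (7|11)=-1, (2|11)=-1; (−1)^{1·1·5}·(-1)^1·(-1)^1 = -1.
v=3: a=3^-3·(≡1), b=3^-5·(≡2) mod 3; (1|3)=+1, (2|3)=-1; (−1)^{-3·-5·1}·(+1)^-5·(-1)^-3 = +1.
|Ram(-33, 330)| = 2, even; anisotropic at {5, 11}.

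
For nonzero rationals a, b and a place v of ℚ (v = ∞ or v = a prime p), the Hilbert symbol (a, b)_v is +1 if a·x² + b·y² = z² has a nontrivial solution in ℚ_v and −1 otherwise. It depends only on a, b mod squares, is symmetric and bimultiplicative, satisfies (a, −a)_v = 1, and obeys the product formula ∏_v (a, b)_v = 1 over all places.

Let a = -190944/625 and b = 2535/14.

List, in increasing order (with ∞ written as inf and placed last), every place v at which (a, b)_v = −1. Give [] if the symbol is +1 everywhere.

Mod squares: a ≡ -1326, b ≡ 210. Check v ∈ {∞, 2, 3, 5, 7, 13, 17}.
v=5: a=5^-4·(≡1), b=5^1·(≡3) mod 5; (1|5)=+1, (3|5)=-1; (−1)^{-4·1·2}·(+1)^1·(-1)^-4 = +1.
v=3: a=3^3·(≡2), b=3^1·(≡1) mod 3; (2|3)=-1, (1|3)=+1; (−1)^{3·1·1}·(-1)^1·(+1)^3 = +1.
v=∞: -1326 < 0 and 210 > 0  ⇒  (a,b)_∞ = +1.
v=2: v_2(a)=5, v_2(b)=-1; units ≡ 1, 1 (mod 8); ε·ε+αω+βω = 0·0+5·0+-1·0 ≡ 0  ⇒  (a,b)_2 = +1.
v=17: a=17^1·(≡3), b=17^0·(≡5) mod 17; (3|17)=-1, (5|17)=-1; (−1)^{1·0·8}·(-1)^0·(-1)^1 = -1.
v=7: a=7^0·(≡1), b=7^-1·(≡4) mod 7; (1|7)=+1, (4|7)=+1; (−1)^{0·-1·3}·(+1)^-1·(+1)^0 = +1.
v=13: a=13^1·(≡2), b=13^2·(≡2) mod 13; (2|13)=-1, (2|13)=-1; (−1)^{1·2·6}·(-1)^2·(-1)^1 = -1.
(-1326, 210 / ℚ) ramifies at {13, 17}: a division algebra.

[13, 17]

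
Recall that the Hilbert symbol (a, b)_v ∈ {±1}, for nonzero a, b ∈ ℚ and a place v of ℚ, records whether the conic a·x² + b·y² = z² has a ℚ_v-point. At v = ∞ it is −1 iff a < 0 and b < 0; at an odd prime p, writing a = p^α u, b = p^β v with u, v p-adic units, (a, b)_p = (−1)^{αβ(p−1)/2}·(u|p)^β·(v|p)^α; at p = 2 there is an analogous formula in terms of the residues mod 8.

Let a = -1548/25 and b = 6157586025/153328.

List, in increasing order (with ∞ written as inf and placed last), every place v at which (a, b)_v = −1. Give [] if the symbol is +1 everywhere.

[7, 43]

(a, b) ≡ (-43, 287) mod (ℚ^×)²; places V = {2, 3, 5, 7, 19, 37, 41, 43, ∞}.
(a,b)_43: α=1, u≡2; β=2, v≡34 (mod 43); (2|43)=-1, (34|43)=-1; sign (−1)^0·-1^2·-1^1 = -1.
(a,b)_37: α=0, u≡18; β=-2, v≡34 (mod 37); (18|37)=-1, (34|37)=+1; sign (−1)^0·-1^-2·+1^0 = +1.
(a,b)_3: α=2, u≡2; β=2, v≡2 (mod 3); (2|3)=-1, (2|3)=-1; sign (−1)^0·-1^2·-1^2 = +1.
(a,b)_41: α=0, u≡25; β=1, v≡26 (mod 41); (25|41)=+1, (26|41)=-1; sign (−1)^0·+1^1·-1^0 = +1.
(a,b)_7: α=0, u≡5; β=-1, v≡3 (mod 7); (5|7)=-1, (3|7)=-1; sign (−1)^0·-1^-1·-1^0 = -1.
(a,b)_5: α=-2, u≡2; β=2, v≡2 (mod 5); (2|5)=-1, (2|5)=-1; sign (−1)^0·-1^2·-1^-2 = +1.
(a,b)_2: α=2, β=-4; u≡5, v≡7 (mod 8); ε(u)ε(v)=0·1, αω(v)=2·0, βω(u)=-4·1; sum ≡ 0  ⇒  +1.
(a,b)_19: α=0, u≡8; β=2, v≡8 (mod 19); (8|19)=-1, (8|19)=-1; sign (−1)^0·-1^2·-1^0 = +1.
(a,b)_∞: sgn(-43)=−, sgn(287)=+, so +1.
|Ram(-43, 287)| = 2, even; anisotropic at {7, 43}.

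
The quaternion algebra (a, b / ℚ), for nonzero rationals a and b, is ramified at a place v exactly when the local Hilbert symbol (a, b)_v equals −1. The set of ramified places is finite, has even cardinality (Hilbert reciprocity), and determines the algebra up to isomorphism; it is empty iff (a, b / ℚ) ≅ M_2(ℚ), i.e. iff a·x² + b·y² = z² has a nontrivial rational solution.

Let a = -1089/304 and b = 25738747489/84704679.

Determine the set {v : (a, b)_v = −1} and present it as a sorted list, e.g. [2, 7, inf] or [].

[19, 31]

Mod squares: a ≡ -19, b ≡ 31. Check v ∈ {∞, 2, 3, 7, 11, 13, 19, 29, 31, 41, 43}.
v=41: a=41^0·(≡30), b=41^2·(≡5) mod 41; (30|41)=-1, (5|41)=+1; (−1)^{0·2·20}·(-1)^2·(+1)^0 = +1.
v=13: a=13^0·(≡11), b=13^2·(≡6) mod 13; (11|13)=-1, (6|13)=-1; (−1)^{0·2·6}·(-1)^2·(-1)^0 = +1.
v=31: a=31^0·(≡11), b=31^-1·(≡18) mod 31; (11|31)=-1, (18|31)=+1; (−1)^{0·-1·15}·(-1)^-1·(+1)^0 = -1.
v=2: v_2(a)=-4, v_2(b)=0; units ≡ 5, 7 (mod 8); ε·ε+αω+βω = 0·1+-4·0+0·1 ≡ 0  ⇒  (a,b)_2 = +1.
v=3: a=3^2·(≡2), b=3^-2·(≡1) mod 3; (2|3)=-1, (1|3)=+1; (−1)^{2·-2·1}·(-1)^-2·(+1)^2 = +1.
v=43: a=43^0·(≡24), b=43^2·(≡13) mod 43; (24|43)=+1, (13|43)=+1; (−1)^{0·2·21}·(+1)^2·(+1)^0 = +1.
v=∞: -19 < 0 and 31 > 0  ⇒  (a,b)_∞ = +1.
v=11: a=11^2·(≡5), b=11^0·(≡1) mod 11; (5|11)=+1, (1|11)=+1; (−1)^{2·0·5}·(+1)^0·(+1)^2 = +1.
v=7: a=7^0·(≡1), b=7^2·(≡5) mod 7; (1|7)=+1, (5|7)=-1; (−1)^{0·2·3}·(+1)^2·(-1)^0 = +1.
v=19: a=19^-1·(≡2), b=19^-2·(≡13) mod 19; (2|19)=-1, (13|19)=-1; (−1)^{-1·-2·9}·(-1)^-2·(-1)^-1 = -1.
v=29: a=29^0·(≡3), b=29^-2·(≡27) mod 29; (3|29)=-1, (27|29)=-1; (−1)^{0·-2·14}·(-1)^-2·(-1)^0 = +1.
(-19, 31 / ℚ) ramifies at {19, 31}: a division algebra.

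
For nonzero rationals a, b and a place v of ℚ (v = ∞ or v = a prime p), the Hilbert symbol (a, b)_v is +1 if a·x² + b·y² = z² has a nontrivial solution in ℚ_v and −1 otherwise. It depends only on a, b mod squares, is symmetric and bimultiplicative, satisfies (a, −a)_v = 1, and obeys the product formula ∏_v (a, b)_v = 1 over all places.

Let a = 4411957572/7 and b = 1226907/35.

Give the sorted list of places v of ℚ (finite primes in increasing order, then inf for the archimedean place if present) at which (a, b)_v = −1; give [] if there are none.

[7, 17]

(a, b) ≡ (1176791, 6545) mod (ℚ^×)²; places V = {2, 3, 5, 7, 11, 17, 29, 31, ∞}.
(a,b)_∞: sgn(1176791)=+, sgn(6545)=+, so +1.
(a,b)_31: α=1, u≡17; β=0, v≡5 (mod 31); (17|31)=-1, (5|31)=+1; sign (−1)^0·-1^0·+1^1 = +1.
(a,b)_17: α=1, u≡15; β=1, v≡6 (mod 17); (15|17)=+1, (6|17)=-1; sign (−1)^0·+1^1·-1^1 = -1.
(a,b)_11: α=1, u≡2; β=1, v≡4 (mod 11); (2|11)=-1, (4|11)=+1; sign (−1)^1·-1^1·+1^1 = +1.
(a,b)_3: α=8, u≡2; β=8, v≡2 (mod 3); (2|3)=-1, (2|3)=-1; sign (−1)^0·-1^8·-1^8 = +1.
(a,b)_29: α=1, u≡17; β=0, v≡20 (mod 29); (17|29)=-1, (20|29)=+1; sign (−1)^0·-1^0·+1^1 = +1.
(a,b)_5: α=0, u≡1; β=-1, v≡1 (mod 5); (1|5)=+1, (1|5)=+1; sign (−1)^0·+1^-1·+1^0 = +1.
(a,b)_2: α=2, β=0; u≡7, v≡1 (mod 8); ε(u)ε(v)=1·0, αω(v)=2·0, βω(u)=0·0; sum ≡ 0  ⇒  +1.
(a,b)_7: α=-1, u≡1; β=-1, v≡2 (mod 7); (1|7)=+1, (2|7)=+1; sign (−1)^1·+1^-1·+1^-1 = -1.
(1176791, 6545 / ℚ) ramifies at {7, 17}: a division algebra.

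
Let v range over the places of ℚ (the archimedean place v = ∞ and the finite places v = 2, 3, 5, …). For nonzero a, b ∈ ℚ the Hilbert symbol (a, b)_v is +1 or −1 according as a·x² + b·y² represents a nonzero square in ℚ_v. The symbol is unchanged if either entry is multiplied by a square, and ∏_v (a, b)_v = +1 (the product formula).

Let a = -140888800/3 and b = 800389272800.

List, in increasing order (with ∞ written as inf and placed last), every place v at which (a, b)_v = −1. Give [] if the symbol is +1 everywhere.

[3, 31]

Mod squares: a ≡ -1056666, b ≡ 62. Check v ∈ {∞, 2, 3, 5, 13, 19, 23, 31}.
v=31: a=31^1·(≡16), b=31^1·(≡19) mod 31; (16|31)=+1, (19|31)=+1; (−1)^{1·1·15}·(+1)^1·(+1)^1 = -1.
v=∞: -1056666 < 0 and 62 > 0  ⇒  (a,b)_∞ = +1.
v=13: a=13^1·(≡2), b=13^2·(≡4) mod 13; (2|13)=-1, (4|13)=+1; (−1)^{1·2·6}·(-1)^2·(+1)^1 = +1.
v=2: v_2(a)=5, v_2(b)=5; units ≡ 3, 7 (mod 8); ε·ε+αω+βω = 1·1+5·0+5·1 ≡ 0  ⇒  (a,b)_2 = +1.
v=23: a=23^1·(≡12), b=23^2·(≡9) mod 23; (12|23)=+1, (9|23)=+1; (−1)^{1·2·11}·(+1)^2·(+1)^1 = +1.
v=19: a=19^1·(≡2), b=19^2·(≡11) mod 19; (2|19)=-1, (11|19)=+1; (−1)^{1·2·9}·(-1)^2·(+1)^1 = +1.
v=5: a=5^2·(≡1), b=5^2·(≡2) mod 5; (1|5)=+1, (2|5)=-1; (−1)^{2·2·2}·(+1)^2·(-1)^2 = +1.
v=3: a=3^-1·(≡2), b=3^0·(≡2) mod 3; (2|3)=-1, (2|3)=-1; (−1)^{-1·0·1}·(-1)^0·(-1)^-1 = -1.
Ram(-1056666, 62) = {3, 31}; no ℚ_3-point on the conic.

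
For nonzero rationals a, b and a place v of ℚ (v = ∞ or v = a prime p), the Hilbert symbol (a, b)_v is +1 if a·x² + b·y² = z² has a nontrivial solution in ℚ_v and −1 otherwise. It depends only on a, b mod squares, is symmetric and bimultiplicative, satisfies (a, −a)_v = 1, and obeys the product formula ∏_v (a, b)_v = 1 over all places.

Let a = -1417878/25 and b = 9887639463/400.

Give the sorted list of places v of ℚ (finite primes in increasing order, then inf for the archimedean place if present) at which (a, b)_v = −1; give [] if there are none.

(a, b) ≡ (-1302, 247) mod (ℚ^×)²; places V = {2, 3, 5, 7, 11, 13, 19, 31, 37, ∞}.
(a,b)_5: α=-2, u≡2; β=-2, v≡3 (mod 5); (2|5)=-1, (3|5)=-1; sign (−1)^0·-1^-2·-1^-2 = +1.
(a,b)_19: α=0, u≡9; β=3, v≡8 (mod 19); (9|19)=+1, (8|19)=-1; sign (−1)^0·+1^3·-1^0 = +1.
(a,b)_2: α=1, β=-4; u≡5, v≡7 (mod 8); ε(u)ε(v)=0·1, αω(v)=1·0, βω(u)=-4·1; sum ≡ 0  ⇒  +1.
(a,b)_37: α=0, u≡34; β=2, v≡3 (mod 37); (34|37)=+1, (3|37)=+1; sign (−1)^0·+1^2·+1^0 = +1.
(a,b)_∞: sgn(-1302)=−, sgn(247)=+, so +1.
(a,b)_7: α=1, u≡3; β=0, v≡2 (mod 7); (3|7)=-1, (2|7)=+1; sign (−1)^0·-1^0·+1^1 = +1.
(a,b)_13: α=0, u≡7; β=1, v≡7 (mod 13); (7|13)=-1, (7|13)=-1; sign (−1)^0·-1^1·-1^0 = -1.
(a,b)_31: α=1, u≡28; β=0, v≡3 (mod 31); (28|31)=+1, (3|31)=-1; sign (−1)^0·+1^0·-1^1 = -1.
(a,b)_3: α=3, u≡1; β=4, v≡1 (mod 3); (1|3)=+1, (1|3)=+1; sign (−1)^0·+1^4·+1^3 = +1.
(a,b)_11: α=2, u≡10; β=0, v≡5 (mod 11); (10|11)=-1, (5|11)=+1; sign (−1)^0·-1^0·+1^2 = +1.
(-1302, 247 / ℚ) ramifies at {13, 31}: a division algebra.

[13, 31]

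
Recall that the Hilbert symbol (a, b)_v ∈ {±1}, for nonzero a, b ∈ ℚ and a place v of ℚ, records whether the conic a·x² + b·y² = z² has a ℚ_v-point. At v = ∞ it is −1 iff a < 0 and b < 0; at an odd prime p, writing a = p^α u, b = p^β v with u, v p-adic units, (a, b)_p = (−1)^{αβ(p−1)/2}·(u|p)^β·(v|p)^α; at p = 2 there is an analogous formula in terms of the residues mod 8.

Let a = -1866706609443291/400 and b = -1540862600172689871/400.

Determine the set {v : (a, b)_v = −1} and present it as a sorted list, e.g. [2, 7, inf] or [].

[7, 17, 23, inf]

Mod squares: a ≡ -3451, b ≡ -88711. Check v ∈ {∞, 2, 3, 5, 7, 11, 17, 19, 23, 29}.
v=19: a=19^2·(≡5), b=19^3·(≡4) mod 19; (5|19)=+1, (4|19)=+1; (−1)^{2·3·9}·(+1)^3·(+1)^2 = +1.
v=11: a=11^2·(≡4), b=11^2·(≡3) mod 11; (4|11)=+1, (3|11)=+1; (−1)^{2·2·5}·(+1)^2·(+1)^2 = +1.
v=23: a=23^2·(≡15), b=23^3·(≡17) mod 23; (15|23)=-1, (17|23)=-1; (−1)^{2·3·11}·(-1)^3·(-1)^2 = -1.
v=17: a=17^3·(≡8), b=17^4·(≡5) mod 17; (8|17)=+1, (5|17)=-1; (−1)^{3·4·8}·(+1)^4·(-1)^3 = -1.
v=3: a=3^4·(≡2), b=3^2·(≡2) mod 3; (2|3)=-1, (2|3)=-1; (−1)^{4·2·1}·(-1)^2·(-1)^4 = +1.
v=2: v_2(a)=-4, v_2(b)=-4; units ≡ 5, 1 (mod 8); ε·ε+αω+βω = 0·0+-4·0+-4·1 ≡ 0  ⇒  (a,b)_2 = +1.
v=5: a=5^-2·(≡4), b=5^-2·(≡4) mod 5; (4|5)=+1, (4|5)=+1; (−1)^{-2·-2·2}·(+1)^-2·(+1)^-2 = +1.
v=∞: -3451 < 0 and -88711 < 0  ⇒  (a,b)_∞ = -1.
v=29: a=29^1·(≡2), b=29^1·(≡14) mod 29; (2|29)=-1, (14|29)=-1; (−1)^{1·1·14}·(-1)^1·(-1)^1 = +1.
v=7: a=7^1·(≡2), b=7^1·(≡2) mod 7; (2|7)=+1, (2|7)=+1; (−1)^{1·1·3}·(+1)^1·(+1)^1 = -1.
|Ram(-3451, -88711)| = 4, even; anisotropic at {7, 17, 23, ∞}.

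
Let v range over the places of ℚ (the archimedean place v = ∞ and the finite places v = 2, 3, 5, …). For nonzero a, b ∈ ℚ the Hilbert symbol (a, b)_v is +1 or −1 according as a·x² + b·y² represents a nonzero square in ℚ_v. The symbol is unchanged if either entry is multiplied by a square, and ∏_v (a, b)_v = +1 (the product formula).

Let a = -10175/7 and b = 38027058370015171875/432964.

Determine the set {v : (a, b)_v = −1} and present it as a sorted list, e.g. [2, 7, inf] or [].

[2, 7]

Mod squares: a ≡ -2849, b ≡ 22011. Check v ∈ {∞, 2, 3, 5, 7, 11, 19, 23, 29, 37, 43, 47}.
v=∞: -2849 < 0 and 22011 > 0  ⇒  (a,b)_∞ = +1.
v=23: a=23^0·(≡2), b=23^1·(≡7) mod 23; (2|23)=+1, (7|23)=-1; (−1)^{0·1·11}·(+1)^1·(-1)^0 = +1.
v=11: a=11^1·(≡3), b=11^3·(≡7) mod 11; (3|11)=+1, (7|11)=-1; (−1)^{1·3·5}·(+1)^3·(-1)^1 = +1.
v=43: a=43^0·(≡33), b=43^2·(≡31) mod 43; (33|43)=-1, (31|43)=+1; (−1)^{0·2·21}·(-1)^2·(+1)^0 = +1.
v=37: a=37^1·(≡3), b=37^2·(≡26) mod 37; (3|37)=+1, (26|37)=+1; (−1)^{1·2·18}·(+1)^2·(+1)^1 = +1.
v=7: a=7^-1·(≡3), b=7^-2·(≡6) mod 7; (3|7)=-1, (6|7)=-1; (−1)^{-1·-2·3}·(-1)^-2·(-1)^-1 = -1.
v=29: a=29^0·(≡13), b=29^1·(≡9) mod 29; (13|29)=+1, (9|29)=+1; (−1)^{0·1·14}·(+1)^1·(+1)^0 = +1.
v=5: a=5^2·(≡4), b=5^6·(≡4) mod 5; (4|5)=+1, (4|5)=+1; (−1)^{2·6·2}·(+1)^6·(+1)^2 = +1.
v=19: a=19^0·(≡4), b=19^2·(≡16) mod 19; (4|19)=+1, (16|19)=+1; (−1)^{0·2·9}·(+1)^2·(+1)^0 = +1.
v=47: a=47^0·(≡37), b=47^-2·(≡31) mod 47; (37|47)=+1, (31|47)=-1; (−1)^{0·-2·23}·(+1)^-2·(-1)^0 = +1.
v=2: v_2(a)=0, v_2(b)=-2; units ≡ 7, 3 (mod 8); ε·ε+αω+βω = 1·1+0·1+-2·0 ≡ 1  ⇒  (a,b)_2 = -1.
v=3: a=3^0·(≡1), b=3^1·(≡2) mod 3; (1|3)=+1, (2|3)=-1; (−1)^{0·1·1}·(+1)^1·(-1)^0 = +1.
|Ram(-2849, 22011)| = 2, even; anisotropic at {2, 7}.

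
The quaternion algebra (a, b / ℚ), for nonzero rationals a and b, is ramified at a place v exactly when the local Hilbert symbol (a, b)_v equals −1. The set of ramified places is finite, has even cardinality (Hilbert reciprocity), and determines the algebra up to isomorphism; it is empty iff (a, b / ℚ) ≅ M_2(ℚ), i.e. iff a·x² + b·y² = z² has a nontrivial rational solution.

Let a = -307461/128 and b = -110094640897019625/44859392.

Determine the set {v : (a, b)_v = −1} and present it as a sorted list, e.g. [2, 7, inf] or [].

(a, b) ≡ (-42, -770) mod (ℚ^×)²; places V = {2, 3, 5, 7, 11, 37, ∞}.
(a,b)_2: α=-7, β=-15; u≡3, v≡7 (mod 8); ε(u)ε(v)=1·1, αω(v)=-7·0, βω(u)=-15·1; sum ≡ 0  ⇒  +1.
(a,b)_∞: sgn(-42)=−, sgn(-770)=−, so -1.
(a,b)_3: α=1, u≡1; β=2, v≡1 (mod 3); (1|3)=+1, (1|3)=+1; sign (−1)^0·+1^2·+1^1 = +1.
(a,b)_11: α=4, u≡8; β=11, v≡10 (mod 11); (8|11)=-1, (10|11)=-1; sign (−1)^0·-1^11·-1^4 = -1.
(a,b)_7: α=1, u≡1; β=3, v≡1 (mod 7); (1|7)=+1, (1|7)=+1; sign (−1)^1·+1^3·+1^1 = -1.
(a,b)_37: α=0, u≡31; β=-2, v≡25 (mod 37); (31|37)=-1, (25|37)=+1; sign (−1)^0·-1^-2·+1^0 = +1.
(a,b)_5: α=0, u≡3; β=3, v≡4 (mod 5); (3|5)=-1, (4|5)=+1; sign (−1)^0·-1^3·+1^0 = -1.
|Ram(-42, -770)| = 4, even; anisotropic at {5, 7, 11, ∞}.

[5, 7, 11, inf]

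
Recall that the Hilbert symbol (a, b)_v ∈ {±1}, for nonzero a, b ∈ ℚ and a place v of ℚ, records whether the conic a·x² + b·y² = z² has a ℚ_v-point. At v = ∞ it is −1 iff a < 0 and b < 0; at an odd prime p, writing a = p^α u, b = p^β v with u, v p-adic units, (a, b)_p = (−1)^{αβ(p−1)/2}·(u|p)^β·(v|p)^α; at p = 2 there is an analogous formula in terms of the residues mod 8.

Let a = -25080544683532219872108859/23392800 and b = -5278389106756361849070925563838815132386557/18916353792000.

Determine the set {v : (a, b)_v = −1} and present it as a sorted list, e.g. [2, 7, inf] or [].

(a, b) ≡ (-1598918, -93310) mod (ℚ^×)²; places V = {2, 3, 5, 7, 13, 17, 19, 23, 31, 37, 41, 43, 47, ∞}.
(a,b)_23: α=4, u≡17; β=6, v≡16 (mod 23); (17|23)=-1, (16|23)=+1; sign (−1)^0·-1^6·+1^4 = +1.
(a,b)_17: α=1, u≡11; β=2, v≡5 (mod 17); (11|17)=-1, (5|17)=-1; sign (−1)^0·-1^2·-1^1 = -1.
(a,b)_19: α=-2, u≡2; β=-4, v≡18 (mod 19); (2|19)=-1, (18|19)=-1; sign (−1)^0·-1^-4·-1^-2 = +1.
(a,b)_43: α=2, u≡20; β=3, v≡23 (mod 43); (20|43)=-1, (23|43)=+1; sign (−1)^0·-1^3·+1^2 = -1.
(a,b)_∞: sgn(-1598918)=−, sgn(-93310)=−, so -1.
(a,b)_2: α=-5, β=-11; u≡5, v≡1 (mod 8); ε(u)ε(v)=0·0, αω(v)=-5·0, βω(u)=-11·1; sum ≡ 1  ⇒  -1.
(a,b)_31: α=3, u≡3; β=5, v≡10 (mod 31); (3|31)=-1, (10|31)=+1; sign (−1)^1·-1^5·+1^3 = +1.
(a,b)_37: α=1, u≡19; β=2, v≡21 (mod 37); (19|37)=-1, (21|37)=+1; sign (−1)^0·-1^2·+1^1 = +1.
(a,b)_5: α=-2, u≡3; β=-3, v≡3 (mod 5); (3|5)=-1, (3|5)=-1; sign (−1)^0·-1^-3·-1^-2 = -1.
(a,b)_41: α=1, u≡7; β=2, v≡29 (mod 41); (7|41)=-1, (29|41)=-1; sign (−1)^0·-1^2·-1^1 = -1.
(a,b)_47: α=2, u≡22; β=4, v≡12 (mod 47); (22|47)=-1, (12|47)=+1; sign (−1)^0·-1^4·+1^2 = +1.
(a,b)_7: α=0, u≡2; β=-1, v≡6 (mod 7); (2|7)=+1, (6|7)=-1; sign (−1)^0·+1^-1·-1^0 = +1.
(a,b)_3: α=-4, u≡1; β=-4, v≡2 (mod 3); (1|3)=+1, (2|3)=-1; sign (−1)^0·+1^-4·-1^-4 = +1.
(a,b)_13: α=4, u≡9; β=6, v≡3 (mod 13); (9|13)=+1, (3|13)=+1; sign (−1)^0·+1^6·+1^4 = +1.
|Ram(-1598918, -93310)| = 6, even; anisotropic at {2, 5, 17, 41, 43, ∞}.

[2, 5, 17, 41, 43, inf]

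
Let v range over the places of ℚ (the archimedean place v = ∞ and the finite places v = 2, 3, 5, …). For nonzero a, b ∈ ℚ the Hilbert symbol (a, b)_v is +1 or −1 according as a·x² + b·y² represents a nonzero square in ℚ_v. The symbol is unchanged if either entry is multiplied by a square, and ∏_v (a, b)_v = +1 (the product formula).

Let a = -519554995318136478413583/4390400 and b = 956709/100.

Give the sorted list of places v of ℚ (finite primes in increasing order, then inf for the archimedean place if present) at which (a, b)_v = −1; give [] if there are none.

(a, b) ≡ (-465682, 629) mod (ℚ^×)²; places V = {2, 3, 5, 7, 13, 17, 29, 31, 37, ∞}.
(a,b)_∞: sgn(-465682)=−, sgn(629)=+, so +1.
(a,b)_31: α=1, u≡6; β=0, v≡7 (mod 31); (6|31)=-1, (7|31)=+1; sign (−1)^0·-1^0·+1^1 = +1.
(a,b)_3: α=14, u≡2; β=2, v≡2 (mod 3); (2|3)=-1, (2|3)=-1; sign (−1)^0·-1^2·-1^14 = +1.
(a,b)_37: α=3, u≡31; β=1, v≡14 (mod 37); (31|37)=-1, (14|37)=-1; sign (−1)^0·-1^1·-1^3 = +1.
(a,b)_13: α=4, u≡9; β=2, v≡5 (mod 13); (9|13)=+1, (5|13)=-1; sign (−1)^0·+1^2·-1^4 = +1.
(a,b)_29: α=1, u≡17; β=0, v≡20 (mod 29); (17|29)=-1, (20|29)=+1; sign (−1)^0·-1^0·+1^1 = +1.
(a,b)_5: α=-2, u≡2; β=-2, v≡1 (mod 5); (2|5)=-1, (1|5)=+1; sign (−1)^0·-1^-2·+1^-2 = +1.
(a,b)_2: α=-9, β=-2; u≡7, v≡5 (mod 8); ε(u)ε(v)=1·0, αω(v)=-9·1, βω(u)=-2·0; sum ≡ 1  ⇒  -1.
(a,b)_7: α=-3, u≡1; β=0, v≡6 (mod 7); (1|7)=+1, (6|7)=-1; sign (−1)^0·+1^0·-1^-3 = -1.
(a,b)_17: α=4, u≡15; β=1, v≡5 (mod 17); (15|17)=+1, (5|17)=-1; sign (−1)^0·+1^1·-1^4 = +1.
(-465682, 629 / ℚ) ramifies at {2, 7}: a division algebra.

[2, 7]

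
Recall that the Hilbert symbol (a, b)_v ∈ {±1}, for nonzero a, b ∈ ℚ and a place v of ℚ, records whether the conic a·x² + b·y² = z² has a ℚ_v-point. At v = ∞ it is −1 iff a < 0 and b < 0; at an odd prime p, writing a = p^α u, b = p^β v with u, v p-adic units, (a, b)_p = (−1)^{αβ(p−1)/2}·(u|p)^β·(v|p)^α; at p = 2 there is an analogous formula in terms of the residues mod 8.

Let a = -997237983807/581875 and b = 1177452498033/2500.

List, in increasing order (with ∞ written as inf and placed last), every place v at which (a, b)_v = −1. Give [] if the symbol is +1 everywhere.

Mod squares: a ≡ -2800733, b ≡ 12673. Check v ∈ {∞, 2, 3, 5, 7, 13, 17, 19, 23, 29}.
v=5: a=5^-4·(≡3), b=5^-4·(≡2) mod 5; (3|5)=-1, (2|5)=-1; (−1)^{-4·-4·2}·(-1)^-4·(-1)^-4 = +1.
v=17: a=17^5·(≡13), b=17^2·(≡16) mod 17; (13|17)=+1, (16|17)=+1; (−1)^{5·2·8}·(+1)^2·(+1)^5 = +1.
v=3: a=3^4·(≡1), b=3^8·(≡1) mod 3; (1|3)=+1, (1|3)=+1; (−1)^{4·8·1}·(+1)^8·(+1)^4 = +1.
v=∞: -2800733 < 0 and 12673 > 0  ⇒  (a,b)_∞ = +1.
v=13: a=13^1·(≡11), b=13^0·(≡8) mod 13; (11|13)=-1, (8|13)=-1; (−1)^{1·0·6}·(-1)^0·(-1)^1 = -1.
v=7: a=7^-2·(≡4), b=7^2·(≡5) mod 7; (4|7)=+1, (5|7)=-1; (−1)^{-2·2·3}·(+1)^2·(-1)^-2 = +1.
v=19: a=19^-1·(≡13), b=19^1·(≡10) mod 19; (13|19)=-1, (10|19)=-1; (−1)^{-1·1·9}·(-1)^1·(-1)^-1 = -1.
v=23: a=23^1·(≡7), b=23^1·(≡17) mod 23; (7|23)=-1, (17|23)=-1; (−1)^{1·1·11}·(-1)^1·(-1)^1 = -1.
v=29: a=29^1·(≡1), b=29^1·(≡21) mod 29; (1|29)=+1, (21|29)=-1; (−1)^{1·1·14}·(+1)^1·(-1)^1 = -1.
v=2: v_2(a)=0, v_2(b)=-2; units ≡ 3, 1 (mod 8); ε·ε+αω+βω = 1·0+0·0+-2·1 ≡ 0  ⇒  (a,b)_2 = +1.
Ram(-2800733, 12673) = {13, 19, 23, 29}; no ℚ_13-point on the conic.

[13, 19, 23, 29]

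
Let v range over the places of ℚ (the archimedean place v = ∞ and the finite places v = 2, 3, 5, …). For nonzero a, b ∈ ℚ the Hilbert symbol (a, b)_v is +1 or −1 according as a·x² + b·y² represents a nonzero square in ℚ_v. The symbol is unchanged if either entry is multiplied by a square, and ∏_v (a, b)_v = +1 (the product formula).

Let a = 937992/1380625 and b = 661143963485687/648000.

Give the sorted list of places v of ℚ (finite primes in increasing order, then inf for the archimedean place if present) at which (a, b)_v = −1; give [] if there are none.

Mod squares: a ≡ 1938, b ≡ 27115. Check v ∈ {∞, 2, 3, 5, 11, 17, 19, 23, 29, 47}.
v=17: a=17^1·(≡7), b=17^3·(≡6) mod 17; (7|17)=-1, (6|17)=-1; (−1)^{1·3·8}·(-1)^3·(-1)^1 = +1.
v=29: a=29^0·(≡6), b=29^1·(≡23) mod 29; (6|29)=+1, (23|29)=+1; (−1)^{0·1·14}·(+1)^1·(+1)^0 = +1.
v=19: a=19^1·(≡7), b=19^2·(≡18) mod 19; (7|19)=+1, (18|19)=-1; (−1)^{1·2·9}·(+1)^2·(-1)^1 = -1.
v=23: a=23^0·(≡13), b=23^2·(≡14) mod 23; (13|23)=+1, (14|23)=-1; (−1)^{0·2·11}·(+1)^2·(-1)^0 = +1.
v=5: a=5^-4·(≡3), b=5^-3·(≡3) mod 5; (3|5)=-1, (3|5)=-1; (−1)^{-4·-3·2}·(-1)^-3·(-1)^-4 = -1.
v=11: a=11^2·(≡2), b=11^1·(≡9) mod 11; (2|11)=-1, (9|11)=+1; (−1)^{2·1·5}·(-1)^1·(+1)^2 = -1.
v=2: v_2(a)=3, v_2(b)=-6; units ≡ 1, 3 (mod 8); ε·ε+αω+βω = 0·1+3·1+-6·0 ≡ 1  ⇒  (a,b)_2 = -1.
v=47: a=47^-2·(≡11), b=47^2·(≡19) mod 47; (11|47)=-1, (19|47)=-1; (−1)^{-2·2·23}·(-1)^2·(-1)^-2 = +1.
v=∞: 1938 > 0 and 27115 > 0  ⇒  (a,b)_∞ = +1.
v=3: a=3^1·(≡1), b=3^-4·(≡1) mod 3; (1|3)=+1, (1|3)=+1; (−1)^{1·-4·1}·(+1)^-4·(+1)^1 = +1.
(1938, 27115 / ℚ) ramifies at {2, 5, 11, 19}: a division algebra.

[2, 5, 11, 19]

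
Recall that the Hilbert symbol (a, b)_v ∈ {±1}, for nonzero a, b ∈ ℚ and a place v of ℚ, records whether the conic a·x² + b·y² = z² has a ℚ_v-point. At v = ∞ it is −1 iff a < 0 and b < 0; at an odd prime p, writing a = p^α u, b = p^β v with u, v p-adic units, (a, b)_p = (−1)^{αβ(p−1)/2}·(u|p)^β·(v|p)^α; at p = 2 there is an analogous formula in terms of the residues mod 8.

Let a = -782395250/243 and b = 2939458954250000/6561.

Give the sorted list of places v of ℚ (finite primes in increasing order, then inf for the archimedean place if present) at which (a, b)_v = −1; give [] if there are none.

[3, 5]

(a, b) ≡ (-6630, 17) mod (ℚ^×)²; places V = {2, 3, 5, 7, 13, 17, ∞}.
(a,b)_3: α=-5, u≡1; β=-8, v≡2 (mod 3); (1|3)=+1, (2|3)=-1; sign (−1)^0·+1^-8·-1^-5 = -1.
(a,b)_∞: sgn(-6630)=−, sgn(17)=+, so +1.
(a,b)_5: α=3, u≡1; β=6, v≡2 (mod 5); (1|5)=+1, (2|5)=-1; sign (−1)^0·+1^6·-1^3 = -1.
(a,b)_2: α=1, β=4; u≡5, v≡1 (mod 8); ε(u)ε(v)=0·0, αω(v)=1·0, βω(u)=4·1; sum ≡ 0  ⇒  +1.
(a,b)_13: α=1, u≡12; β=2, v≡10 (mod 13); (12|13)=+1, (10|13)=+1; sign (−1)^0·+1^2·+1^1 = +1.
(a,b)_17: α=3, u≡8; β=5, v≡4 (mod 17); (8|17)=+1, (4|17)=+1; sign (−1)^0·+1^5·+1^3 = +1.
(a,b)_7: α=2, u≡6; β=2, v≡5 (mod 7); (6|7)=-1, (5|7)=-1; sign (−1)^0·-1^2·-1^2 = +1.
|Ram(-6630, 17)| = 2, even; anisotropic at {3, 5}.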